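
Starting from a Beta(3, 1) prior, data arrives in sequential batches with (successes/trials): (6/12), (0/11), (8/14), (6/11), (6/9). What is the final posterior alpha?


In sequential Bayesian updating, we sum all successes.
Total successes = 26
Final alpha = 3 + 26 = 29

29


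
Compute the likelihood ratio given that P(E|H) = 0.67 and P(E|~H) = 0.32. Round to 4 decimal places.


LR = P(E|H) / P(E|~H)
= 0.67 / 0.32 = 2.0938

2.0938


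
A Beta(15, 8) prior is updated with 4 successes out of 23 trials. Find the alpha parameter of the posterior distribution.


In the Beta-Binomial conjugate update:
alpha_post = alpha_prior + successes
= 15 + 4
= 19

19


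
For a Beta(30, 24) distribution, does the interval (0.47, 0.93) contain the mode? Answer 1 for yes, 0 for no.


Mode of Beta(a,b) = (a-1)/(a+b-2)
= (30-1)/(30+24-2) = 0.5577
Check: 0.47 <= 0.5577 <= 0.93?
Result: 1

1


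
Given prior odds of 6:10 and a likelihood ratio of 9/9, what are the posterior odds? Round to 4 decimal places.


Posterior odds = prior odds * LR
Prior odds = 6/10 = 0.6
LR = 9/9 = 1.0
Posterior odds = 0.6 * 1.0 = 0.6

0.6


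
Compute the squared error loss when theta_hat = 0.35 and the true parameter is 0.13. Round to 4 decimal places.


L = (theta_hat - theta_true)^2
= (0.35 - 0.13)^2
= 0.22^2 = 0.0484

0.0484


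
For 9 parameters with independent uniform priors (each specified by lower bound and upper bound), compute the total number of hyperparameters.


A uniform prior has 2 hyperparameters per parameter.
Total = 9 * 2 = 18

18


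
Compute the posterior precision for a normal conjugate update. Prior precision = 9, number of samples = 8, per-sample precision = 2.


tau_post = tau_0 + n * tau
= 9 + 8 * 2 = 25

25


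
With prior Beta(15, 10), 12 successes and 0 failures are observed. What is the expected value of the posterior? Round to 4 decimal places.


Posterior = Beta(27, 10)
E[theta] = alpha/(alpha+beta)
= 27/37 = 0.7297

0.7297


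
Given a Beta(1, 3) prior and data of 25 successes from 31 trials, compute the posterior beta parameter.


Number of failures = 31 - 25 = 6
Posterior beta = 3 + 6 = 9

9


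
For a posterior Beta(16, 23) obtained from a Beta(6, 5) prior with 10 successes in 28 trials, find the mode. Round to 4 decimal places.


Mode = (alpha - 1) / (alpha + beta - 2)
= 15 / 37
= 0.4054

0.4054


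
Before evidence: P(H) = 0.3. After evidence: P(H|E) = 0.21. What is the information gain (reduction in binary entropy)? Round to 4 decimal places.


Prior entropy = 0.8813
Posterior entropy = 0.7415
Information gain = 0.8813 - 0.7415 = 0.1398

0.1398


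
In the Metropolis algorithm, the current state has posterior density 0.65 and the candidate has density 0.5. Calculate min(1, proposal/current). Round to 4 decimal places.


Ratio = 0.5/0.65 = 0.7692
Acceptance probability = min(1, 0.7692)
= 0.7692

0.7692


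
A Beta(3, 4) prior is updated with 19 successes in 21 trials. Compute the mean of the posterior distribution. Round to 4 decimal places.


After update: Beta(22, 6)
Mean = 22 / (22 + 6) = 22 / 28
= 0.7857

0.7857


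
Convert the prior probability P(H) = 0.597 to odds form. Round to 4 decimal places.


P(not H) = 1 - 0.597 = 0.403
Odds = 0.597 / 0.403 = 1.4814

1.4814


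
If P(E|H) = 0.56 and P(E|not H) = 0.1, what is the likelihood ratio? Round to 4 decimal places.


Likelihood ratio = P(E|H) / P(E|not H)
= 0.56 / 0.1
= 5.6

5.6


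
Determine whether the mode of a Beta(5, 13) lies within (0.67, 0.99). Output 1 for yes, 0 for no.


First find the mode: (a-1)/(a+b-2) = 0.25
Is 0.25 in (0.67, 0.99)? 0

0


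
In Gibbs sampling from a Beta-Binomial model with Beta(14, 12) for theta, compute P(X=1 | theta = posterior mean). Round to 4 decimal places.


Posterior mean = alpha/(alpha+beta) = 14/26 = 0.5385
P(X=1|theta=mean) = theta = 0.5385

0.5385


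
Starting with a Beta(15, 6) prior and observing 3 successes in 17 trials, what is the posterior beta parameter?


Posterior beta = prior beta + failures
Failures = 17 - 3 = 14
beta_post = 6 + 14 = 20

20


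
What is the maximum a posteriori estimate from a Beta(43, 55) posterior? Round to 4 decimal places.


The MAP estimate equals the mode of the distribution.
Mode of Beta(a,b) = (a-1)/(a+b-2)
= 42/96
= 0.4375

0.4375


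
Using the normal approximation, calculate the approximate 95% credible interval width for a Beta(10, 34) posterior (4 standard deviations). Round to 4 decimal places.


Var(Beta) = 10*34/(44^2 * 45) = 0.0039
SD = 0.0625
Width ~ 4*SD = 0.2499

0.2499


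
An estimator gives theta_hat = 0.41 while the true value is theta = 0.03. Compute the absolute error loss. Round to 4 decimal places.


The absolute error loss is |theta_hat - theta|
= |0.41 - 0.03|
= 0.38

0.38


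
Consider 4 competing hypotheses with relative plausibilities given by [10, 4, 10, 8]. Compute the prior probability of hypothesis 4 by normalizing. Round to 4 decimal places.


Sum of weights = 10 + 4 + 10 + 8 = 32
Normalized prior for H4 = 8 / 32
= 0.25

0.25


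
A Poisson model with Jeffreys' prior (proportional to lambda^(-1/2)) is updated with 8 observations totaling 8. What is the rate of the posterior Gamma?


Posterior = Gamma(0.5 + S, n)
= Gamma(0.5 + 8, 8)
Posterior rate = 0 + n = 8

8.0


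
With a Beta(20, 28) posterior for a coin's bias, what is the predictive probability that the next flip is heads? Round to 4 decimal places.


The predictive probability equals the posterior mean.
P(next = heads) = alpha / (alpha + beta)
= 20 / 48 = 0.4167

0.4167


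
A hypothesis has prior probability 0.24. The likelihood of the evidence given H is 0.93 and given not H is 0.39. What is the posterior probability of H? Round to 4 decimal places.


Using Bayes' theorem:
P(E) = 0.24 * 0.93 + 0.76 * 0.39
P(E) = 0.5196
P(H|E) = (0.24 * 0.93) / 0.5196 = 0.4296

0.4296


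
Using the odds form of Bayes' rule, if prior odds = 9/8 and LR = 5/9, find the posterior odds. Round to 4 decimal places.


Bayes' rule in odds form: posterior odds = prior odds * LR
= (9 * 5) / (8 * 9)
= 45/72 = 0.625

0.625


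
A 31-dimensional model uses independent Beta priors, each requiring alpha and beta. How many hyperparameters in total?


Per parameter: 2 (alpha and beta).
Total = 31 * 2 = 62

62


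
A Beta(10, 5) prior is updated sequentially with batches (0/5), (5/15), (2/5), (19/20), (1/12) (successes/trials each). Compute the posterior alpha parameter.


Sequential conjugate updating is equivalent to a single batch update.
Total successes across all batches = 27
alpha_posterior = alpha_prior + total_successes = 10 + 27
= 37

37


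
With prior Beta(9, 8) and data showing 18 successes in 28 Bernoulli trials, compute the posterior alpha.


Conjugate update: alpha_posterior = alpha_prior + k
= 9 + 18 = 27

27


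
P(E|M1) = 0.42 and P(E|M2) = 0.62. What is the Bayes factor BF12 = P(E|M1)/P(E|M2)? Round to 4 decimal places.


Bayes factor BF12 = P(E|M1) / P(E|M2)
= 0.42 / 0.62
= 0.6774

0.6774


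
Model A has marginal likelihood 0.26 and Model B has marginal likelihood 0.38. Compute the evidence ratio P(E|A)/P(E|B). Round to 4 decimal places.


Evidence ratio = P(E|A) / P(E|B)
= 0.26 / 0.38
= 0.6842

0.6842


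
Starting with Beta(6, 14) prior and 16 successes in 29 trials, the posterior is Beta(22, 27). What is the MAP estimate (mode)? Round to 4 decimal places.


The mode of Beta(a, b) when a > 1 and b > 1 is (a-1)/(a+b-2)
= (22 - 1) / (22 + 27 - 2)
= 21 / 47
= 0.4468

0.4468


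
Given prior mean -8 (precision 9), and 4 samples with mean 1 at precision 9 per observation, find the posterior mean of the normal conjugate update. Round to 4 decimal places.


The posterior mean is a precision-weighted average of prior and data.
Post. prec. = 9 + 36 = 45
Post. mean = (-72 + 36)/45 = -36/45 = -0.8

-0.8


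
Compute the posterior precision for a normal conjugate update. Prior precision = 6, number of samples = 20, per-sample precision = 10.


tau_post = tau_0 + n * tau
= 6 + 20 * 10 = 206

206


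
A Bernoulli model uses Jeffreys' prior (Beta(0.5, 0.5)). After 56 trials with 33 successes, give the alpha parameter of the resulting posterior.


Posterior = Beta(prior_alpha + successes, prior_beta + failures)
= Beta(0.5 + 33, 0.5 + 23)
Posterior alpha = 0.5 + k = 0.5 + 33 = 33.5

33.5


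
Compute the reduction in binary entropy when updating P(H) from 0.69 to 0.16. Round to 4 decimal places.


H_before = -p*log2(p) - (1-p)*log2(1-p) for p=0.69: 0.8932
H_after for p=0.16: 0.6343
Reduction = 0.8932 - 0.6343 = 0.2589

0.2589


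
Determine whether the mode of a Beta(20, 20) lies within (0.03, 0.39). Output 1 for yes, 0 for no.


First find the mode: (a-1)/(a+b-2) = 0.5
Is 0.5 in (0.03, 0.39)? 0

0


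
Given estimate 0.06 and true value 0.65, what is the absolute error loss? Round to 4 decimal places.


Absolute error = |estimate - true|
= |-0.59| = 0.59

0.59


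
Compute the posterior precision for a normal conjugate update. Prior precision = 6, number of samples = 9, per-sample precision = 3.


tau_post = tau_0 + n * tau
= 6 + 9 * 3 = 33

33


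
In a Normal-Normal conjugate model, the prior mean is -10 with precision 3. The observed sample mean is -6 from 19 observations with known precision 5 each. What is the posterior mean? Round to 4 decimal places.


Posterior precision = tau0 + n*tau = 3 + 19*5 = 98
Posterior mean = (tau0*mu0 + n*tau*xbar) / posterior_precision
= (3*-10 + 19*5*-6) / 98
= -600 / 98 = -6.1224

-6.1224


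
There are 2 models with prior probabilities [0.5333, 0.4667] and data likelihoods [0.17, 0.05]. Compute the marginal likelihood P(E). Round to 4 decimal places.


P(E) = sum over models of P(M_i) * P(E|M_i)
= 0.5333*0.17 + 0.4667*0.05
= 0.114

0.114


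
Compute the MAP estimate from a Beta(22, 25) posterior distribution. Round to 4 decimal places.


MAP = mode of Beta distribution
= (alpha - 1)/(alpha + beta - 2)
= (22-1)/(22+25-2)
= 21/45 = 0.4667

0.4667


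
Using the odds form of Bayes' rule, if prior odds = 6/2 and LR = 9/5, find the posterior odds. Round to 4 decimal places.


Bayes' rule in odds form: posterior odds = prior odds * LR
= (6 * 9) / (2 * 5)
= 54/10 = 5.4

5.4


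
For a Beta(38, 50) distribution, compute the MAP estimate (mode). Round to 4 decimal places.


MAP = mode = (a-1)/(a+b-2)
= (38-1)/(38+50-2)
= 37/86 = 0.4302

0.4302


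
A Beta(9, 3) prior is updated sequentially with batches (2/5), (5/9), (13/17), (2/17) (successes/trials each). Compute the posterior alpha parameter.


Sequential conjugate updating is equivalent to a single batch update.
Total successes across all batches = 22
alpha_posterior = alpha_prior + total_successes = 9 + 22
= 31

31


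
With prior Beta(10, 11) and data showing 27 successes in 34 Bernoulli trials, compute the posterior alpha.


Conjugate update: alpha_posterior = alpha_prior + k
= 10 + 27 = 37

37


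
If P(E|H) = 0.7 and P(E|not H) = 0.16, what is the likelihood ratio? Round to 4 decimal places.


Likelihood ratio = P(E|H) / P(E|not H)
= 0.7 / 0.16
= 4.375

4.375


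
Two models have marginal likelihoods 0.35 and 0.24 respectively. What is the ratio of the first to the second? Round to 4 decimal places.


Evidence ratio = 0.35 / 0.24
= 1.4583

1.4583


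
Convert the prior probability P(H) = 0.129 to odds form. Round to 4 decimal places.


P(not H) = 1 - 0.129 = 0.871
Odds = 0.129 / 0.871 = 0.1481

0.1481


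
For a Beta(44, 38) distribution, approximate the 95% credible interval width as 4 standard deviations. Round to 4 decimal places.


Variance of Beta(a,b) = ab / ((a+b)^2 * (a+b+1))
= 44*38 / ((82)^2 * 83)
= 0.003
SD = sqrt(0.003) = 0.0547
Width = 4 * SD = 0.2189

0.2189


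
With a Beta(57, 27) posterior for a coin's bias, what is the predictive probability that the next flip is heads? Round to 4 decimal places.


The predictive probability equals the posterior mean.
P(next = heads) = alpha / (alpha + beta)
= 57 / 84 = 0.6786

0.6786


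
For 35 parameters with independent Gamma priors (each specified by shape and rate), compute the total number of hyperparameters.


A Gamma prior has 2 hyperparameters per parameter.
Total = 35 * 2 = 70

70


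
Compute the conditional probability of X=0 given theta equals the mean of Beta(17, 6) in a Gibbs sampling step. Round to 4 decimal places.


Mean of Beta(17, 6) = 0.7391
P(X=0 | theta=0.7391) = 0.2609

0.2609


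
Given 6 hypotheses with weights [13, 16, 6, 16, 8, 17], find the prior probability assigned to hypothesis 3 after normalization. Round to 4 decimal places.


To normalize, divide each weight by the sum of all weights.
Sum = 76
Prior(H3) = 6/76 = 0.0789

0.0789


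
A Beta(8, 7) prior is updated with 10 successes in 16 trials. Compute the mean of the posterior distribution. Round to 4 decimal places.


After update: Beta(18, 13)
Mean = 18 / (18 + 13) = 18 / 31
= 0.5806

0.5806


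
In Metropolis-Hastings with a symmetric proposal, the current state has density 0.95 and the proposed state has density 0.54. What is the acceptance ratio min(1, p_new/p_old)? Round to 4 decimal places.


Ratio = p_new / p_old = 0.54 / 0.95 = 0.5684
Acceptance = min(1, 0.5684) = 0.5684

0.5684


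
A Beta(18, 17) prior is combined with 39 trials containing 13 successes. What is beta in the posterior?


In conjugate updating:
beta_posterior = beta_prior + (n - k)
= 17 + (39 - 13)
= 17 + 26 = 43

43


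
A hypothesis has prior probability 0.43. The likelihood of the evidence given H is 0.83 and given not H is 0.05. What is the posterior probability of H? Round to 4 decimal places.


Using Bayes' theorem:
P(E) = 0.43 * 0.83 + 0.57 * 0.05
P(E) = 0.3854
P(H|E) = (0.43 * 0.83) / 0.3854 = 0.9261

0.9261


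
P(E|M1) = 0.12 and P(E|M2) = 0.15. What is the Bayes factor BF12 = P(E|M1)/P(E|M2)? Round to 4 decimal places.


Bayes factor BF12 = P(E|M1) / P(E|M2)
= 0.12 / 0.15
= 0.8

0.8


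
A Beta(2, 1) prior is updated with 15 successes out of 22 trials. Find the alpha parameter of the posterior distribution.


In the Beta-Binomial conjugate update:
alpha_post = alpha_prior + successes
= 2 + 15
= 17

17


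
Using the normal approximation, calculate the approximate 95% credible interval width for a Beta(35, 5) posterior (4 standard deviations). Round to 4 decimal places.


Var(Beta) = 35*5/(40^2 * 41) = 0.0027
SD = 0.0516
Width ~ 4*SD = 0.2066

0.2066


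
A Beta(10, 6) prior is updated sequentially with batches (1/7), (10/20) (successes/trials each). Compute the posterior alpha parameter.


Sequential conjugate updating is equivalent to a single batch update.
Total successes across all batches = 11
alpha_posterior = alpha_prior + total_successes = 10 + 11
= 21

21


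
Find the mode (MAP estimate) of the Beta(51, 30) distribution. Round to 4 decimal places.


For Beta(a,b) with a,b > 1:
Mode = (a-1)/(a+b-2) = (51-1)/(81-2)
= 50/79 = 0.6329

0.6329


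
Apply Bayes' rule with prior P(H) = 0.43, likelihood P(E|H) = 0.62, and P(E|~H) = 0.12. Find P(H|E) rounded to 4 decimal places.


Step 1: Compute marginal P(E) = P(E|H)P(H) + P(E|~H)P(~H)
= 0.62*0.43 + 0.12*0.57 = 0.335
Step 2: P(H|E) = P(E|H)P(H)/P(E) = 0.2666/0.335
= 0.7958

0.7958


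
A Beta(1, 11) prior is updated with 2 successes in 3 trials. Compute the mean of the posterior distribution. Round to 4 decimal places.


After update: Beta(3, 12)
Mean = 3 / (3 + 12) = 3 / 15
= 0.2

0.2


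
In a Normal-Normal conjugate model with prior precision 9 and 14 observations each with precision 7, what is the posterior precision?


Posterior precision = prior precision + n * observation precision
= 9 + 14 * 7
= 9 + 98 = 107

107


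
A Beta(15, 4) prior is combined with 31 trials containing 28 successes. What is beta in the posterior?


In conjugate updating:
beta_posterior = beta_prior + (n - k)
= 4 + (31 - 28)
= 4 + 3 = 7

7


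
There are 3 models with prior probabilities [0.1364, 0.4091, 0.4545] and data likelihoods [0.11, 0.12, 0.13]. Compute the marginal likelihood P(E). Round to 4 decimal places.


P(E) = sum over models of P(M_i) * P(E|M_i)
= 0.1364*0.11 + 0.4091*0.12 + 0.4545*0.13
= 0.1232

0.1232


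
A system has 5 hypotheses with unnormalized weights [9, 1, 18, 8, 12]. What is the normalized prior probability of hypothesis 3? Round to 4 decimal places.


The normalized prior is the weight divided by the total.
Total weight = 48
P(H3) = 18 / 48 = 0.375

0.375


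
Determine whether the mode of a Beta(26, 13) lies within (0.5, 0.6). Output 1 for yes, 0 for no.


First find the mode: (a-1)/(a+b-2) = 0.6757
Is 0.6757 in (0.5, 0.6)? 0

0


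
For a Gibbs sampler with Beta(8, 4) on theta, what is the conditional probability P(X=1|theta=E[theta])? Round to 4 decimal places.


E[theta] = 8/(8+4) = 0.6667
P(X=1|theta) = theta = 0.6667

0.6667


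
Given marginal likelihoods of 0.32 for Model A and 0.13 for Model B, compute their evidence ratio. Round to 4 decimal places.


Ratio = ML(A) / ML(B) = 0.32/0.13
= 2.4615

2.4615


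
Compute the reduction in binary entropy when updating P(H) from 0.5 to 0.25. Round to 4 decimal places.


H_before = -p*log2(p) - (1-p)*log2(1-p) for p=0.5: 1.0
H_after for p=0.25: 0.8113
Reduction = 1.0 - 0.8113 = 0.1887

0.1887


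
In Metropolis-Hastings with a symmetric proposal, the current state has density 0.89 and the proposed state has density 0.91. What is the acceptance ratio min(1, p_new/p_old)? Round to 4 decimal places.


Ratio = p_new / p_old = 0.91 / 0.89 = 1.0225
Acceptance = min(1, 1.0225) = 1.0

1.0


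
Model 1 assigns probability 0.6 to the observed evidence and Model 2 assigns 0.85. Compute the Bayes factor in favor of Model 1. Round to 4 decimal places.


BF = P(data|M1) / P(data|M2)
= 0.6 / 0.85 = 0.7059

0.7059


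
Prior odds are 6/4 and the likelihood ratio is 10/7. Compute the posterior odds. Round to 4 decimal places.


Posterior odds = prior odds * likelihood ratio
= (6/4) * (10/7)
= 60 / 28
= 2.1429

2.1429


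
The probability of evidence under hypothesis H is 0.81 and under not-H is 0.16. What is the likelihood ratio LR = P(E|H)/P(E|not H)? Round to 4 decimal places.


LR = 0.81 / 0.16
= 5.0625

5.0625


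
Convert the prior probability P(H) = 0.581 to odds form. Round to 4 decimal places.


P(not H) = 1 - 0.581 = 0.419
Odds = 0.581 / 0.419 = 1.3866

1.3866


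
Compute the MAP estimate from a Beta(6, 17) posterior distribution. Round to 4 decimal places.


MAP = mode of Beta distribution
= (alpha - 1)/(alpha + beta - 2)
= (6-1)/(6+17-2)
= 5/21 = 0.2381

0.2381


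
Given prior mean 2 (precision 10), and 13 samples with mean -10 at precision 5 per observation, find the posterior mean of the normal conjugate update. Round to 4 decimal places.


The posterior mean is a precision-weighted average of prior and data.
Post. prec. = 10 + 65 = 75
Post. mean = (20 + -650)/75 = -630/75 = -8.4

-8.4


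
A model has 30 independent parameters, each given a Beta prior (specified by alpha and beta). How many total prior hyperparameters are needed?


Each Beta prior needs 2 hyperparameters (alpha and beta).
Total = 2 * 30 = 60

60


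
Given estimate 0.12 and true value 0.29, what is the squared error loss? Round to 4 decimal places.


Squared error = (estimate - true)^2
Difference = -0.17
Loss = -0.17^2 = 0.0289

0.0289


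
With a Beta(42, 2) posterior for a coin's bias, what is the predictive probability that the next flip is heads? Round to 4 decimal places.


The predictive probability equals the posterior mean.
P(next = heads) = alpha / (alpha + beta)
= 42 / 44 = 0.9545

0.9545


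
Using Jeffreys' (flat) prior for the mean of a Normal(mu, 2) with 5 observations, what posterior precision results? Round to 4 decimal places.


Flat prior means prior precision is 0.
Posterior precision = n / sigma^2 = 5/2 = 2.5

2.5


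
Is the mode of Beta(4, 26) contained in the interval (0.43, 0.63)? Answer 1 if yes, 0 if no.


Mode = (a-1)/(a+b-2) = 3/28 = 0.1071
Interval: (0.43, 0.63)
Contains mode? 0

0


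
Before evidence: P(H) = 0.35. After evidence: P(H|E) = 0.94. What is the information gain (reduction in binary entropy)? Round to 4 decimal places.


Prior entropy = 0.9341
Posterior entropy = 0.3274
Information gain = 0.9341 - 0.3274 = 0.6066

0.6066


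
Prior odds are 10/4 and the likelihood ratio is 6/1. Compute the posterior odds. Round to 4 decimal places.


Posterior odds = prior odds * likelihood ratio
= (10/4) * (6/1)
= 60 / 4
= 15.0

15.0


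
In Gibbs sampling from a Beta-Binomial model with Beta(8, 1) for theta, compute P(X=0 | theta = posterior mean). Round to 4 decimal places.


Posterior mean = alpha/(alpha+beta) = 8/9 = 0.8889
P(X=0|theta=mean) = 1 - theta = 0.1111

0.1111


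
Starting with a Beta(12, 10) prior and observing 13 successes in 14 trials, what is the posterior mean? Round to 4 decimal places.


Posterior parameters: alpha = 12 + 13 = 25
beta = 10 + 1 = 11
Posterior mean = alpha / (alpha + beta) = 25 / 36
= 0.6944

0.6944


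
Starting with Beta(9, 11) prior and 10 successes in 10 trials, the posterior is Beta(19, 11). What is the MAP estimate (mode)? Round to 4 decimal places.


The mode of Beta(a, b) when a > 1 and b > 1 is (a-1)/(a+b-2)
= (19 - 1) / (19 + 11 - 2)
= 18 / 28
= 0.6429

0.6429


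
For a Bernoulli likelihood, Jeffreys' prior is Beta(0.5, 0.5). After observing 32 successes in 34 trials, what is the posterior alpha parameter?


Jeffreys' prior for Bernoulli is Beta(0.5, 0.5).
Posterior is Beta(0.5 + k, 0.5 + n - k).
Posterior alpha = 0.5 + k = 0.5 + 32 = 32.5

32.5


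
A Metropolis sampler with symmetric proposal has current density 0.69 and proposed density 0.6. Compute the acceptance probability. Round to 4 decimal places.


For symmetric proposals, acceptance = min(1, pi(x*)/pi(x))
= min(1, 0.6/0.69)
= min(1, 0.8696) = 0.8696

0.8696


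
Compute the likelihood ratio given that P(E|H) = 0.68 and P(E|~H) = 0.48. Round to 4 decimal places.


LR = P(E|H) / P(E|~H)
= 0.68 / 0.48 = 1.4167

1.4167


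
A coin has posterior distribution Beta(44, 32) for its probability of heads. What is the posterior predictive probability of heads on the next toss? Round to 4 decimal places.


Posterior predictive = E[theta] = alpha/(alpha+beta)
= 44/76
= 0.5789

0.5789


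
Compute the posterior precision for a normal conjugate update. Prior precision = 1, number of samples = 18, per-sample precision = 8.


tau_post = tau_0 + n * tau
= 1 + 18 * 8 = 145

145


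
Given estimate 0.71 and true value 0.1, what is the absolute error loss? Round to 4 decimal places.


Absolute error = |estimate - true|
= |0.61| = 0.61

0.61


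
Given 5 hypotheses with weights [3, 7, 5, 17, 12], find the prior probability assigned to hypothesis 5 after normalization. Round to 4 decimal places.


To normalize, divide each weight by the sum of all weights.
Sum = 44
Prior(H5) = 12/44 = 0.2727

0.2727


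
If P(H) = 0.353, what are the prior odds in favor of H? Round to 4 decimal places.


Prior odds = P(H) / (1 - P(H))
= 0.353 / 0.647
= 0.5456

0.5456


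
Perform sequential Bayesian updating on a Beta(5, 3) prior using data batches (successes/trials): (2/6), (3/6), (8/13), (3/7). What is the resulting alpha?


Accumulate successes: 16
Posterior alpha = prior alpha + sum of successes
= 5 + 16 = 21

21


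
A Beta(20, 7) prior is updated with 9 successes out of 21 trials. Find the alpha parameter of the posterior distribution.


In the Beta-Binomial conjugate update:
alpha_post = alpha_prior + successes
= 20 + 9
= 29

29


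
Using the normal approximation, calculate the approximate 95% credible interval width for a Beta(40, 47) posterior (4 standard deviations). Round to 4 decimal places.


Var(Beta) = 40*47/(87^2 * 88) = 0.0028
SD = 0.0531
Width ~ 4*SD = 0.2125

0.2125


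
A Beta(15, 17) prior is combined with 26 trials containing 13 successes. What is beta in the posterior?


In conjugate updating:
beta_posterior = beta_prior + (n - k)
= 17 + (26 - 13)
= 17 + 13 = 30

30


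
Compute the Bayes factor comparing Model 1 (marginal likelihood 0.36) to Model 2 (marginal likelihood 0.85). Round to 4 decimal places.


BF12 = marginal likelihood of M1 / marginal likelihood of M2
= 0.36/0.85
= 0.4235

0.4235


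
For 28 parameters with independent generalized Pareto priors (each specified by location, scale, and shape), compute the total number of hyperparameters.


A generalized Pareto prior has 3 hyperparameters per parameter.
Total = 28 * 3 = 84

84


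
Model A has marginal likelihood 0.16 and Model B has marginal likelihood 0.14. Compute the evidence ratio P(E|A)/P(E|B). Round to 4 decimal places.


Evidence ratio = P(E|A) / P(E|B)
= 0.16 / 0.14
= 1.1429

1.1429


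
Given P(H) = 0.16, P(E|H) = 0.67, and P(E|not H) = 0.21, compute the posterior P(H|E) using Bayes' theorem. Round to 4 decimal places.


By Bayes' theorem: P(H|E) = P(E|H)*P(H) / P(E)
P(E) = P(E|H)*P(H) + P(E|not H)*P(not H)
P(E) = 0.67*0.16 + 0.21*0.84 = 0.2836
P(H|E) = 0.67*0.16 / 0.2836 = 0.378

0.378


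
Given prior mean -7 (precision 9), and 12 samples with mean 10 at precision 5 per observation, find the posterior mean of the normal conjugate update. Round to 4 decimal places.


The posterior mean is a precision-weighted average of prior and data.
Post. prec. = 9 + 60 = 69
Post. mean = (-63 + 600)/69 = 537/69 = 7.7826

7.7826


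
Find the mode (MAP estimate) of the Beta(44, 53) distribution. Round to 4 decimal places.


For Beta(a,b) with a,b > 1:
Mode = (a-1)/(a+b-2) = (44-1)/(97-2)
= 43/95 = 0.4526

0.4526


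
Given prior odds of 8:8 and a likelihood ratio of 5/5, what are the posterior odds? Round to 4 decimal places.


Posterior odds = prior odds * LR
Prior odds = 8/8 = 1.0
LR = 5/5 = 1.0
Posterior odds = 1.0 * 1.0 = 1.0

1.0


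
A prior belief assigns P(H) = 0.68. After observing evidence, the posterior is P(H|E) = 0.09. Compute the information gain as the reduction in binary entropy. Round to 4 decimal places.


H(prior) = -0.68*log2(0.68) - 0.32*log2(0.32)
= 0.9044
H(post) = -0.09*log2(0.09) - 0.91*log2(0.91)
= 0.4365
IG = 0.9044 - 0.4365 = 0.4679

0.4679


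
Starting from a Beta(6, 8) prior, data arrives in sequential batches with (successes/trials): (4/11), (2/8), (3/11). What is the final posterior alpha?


In sequential Bayesian updating, we sum all successes.
Total successes = 9
Final alpha = 6 + 9 = 15

15


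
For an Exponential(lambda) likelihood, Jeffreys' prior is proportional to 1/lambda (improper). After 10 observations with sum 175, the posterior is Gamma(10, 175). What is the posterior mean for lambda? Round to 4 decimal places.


Posterior = Gamma(n, sum_x) = Gamma(10, 175)
Posterior mean = shape/rate = 10/175
= 0.0571

0.0571


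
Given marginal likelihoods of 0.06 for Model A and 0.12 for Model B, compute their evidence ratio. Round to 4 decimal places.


Ratio = ML(A) / ML(B) = 0.06/0.12
= 0.5

0.5


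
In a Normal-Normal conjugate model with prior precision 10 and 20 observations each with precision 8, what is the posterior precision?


Posterior precision = prior precision + n * observation precision
= 10 + 20 * 8
= 10 + 160 = 170

170


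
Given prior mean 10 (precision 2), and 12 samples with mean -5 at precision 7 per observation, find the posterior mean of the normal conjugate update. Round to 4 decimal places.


The posterior mean is a precision-weighted average of prior and data.
Post. prec. = 2 + 84 = 86
Post. mean = (20 + -420)/86 = -400/86 = -4.6512

-4.6512


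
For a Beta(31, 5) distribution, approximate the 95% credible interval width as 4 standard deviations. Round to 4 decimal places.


Variance of Beta(a,b) = ab / ((a+b)^2 * (a+b+1))
= 31*5 / ((36)^2 * 37)
= 0.0032
SD = sqrt(0.0032) = 0.0569
Width = 4 * SD = 0.2274

0.2274


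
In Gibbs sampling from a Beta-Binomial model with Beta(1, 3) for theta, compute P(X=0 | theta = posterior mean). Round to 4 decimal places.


Posterior mean = alpha/(alpha+beta) = 1/4 = 0.25
P(X=0|theta=mean) = 1 - theta = 0.75

0.75


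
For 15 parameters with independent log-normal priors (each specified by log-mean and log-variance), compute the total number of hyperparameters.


A log-normal prior has 2 hyperparameters per parameter.
Total = 15 * 2 = 30

30


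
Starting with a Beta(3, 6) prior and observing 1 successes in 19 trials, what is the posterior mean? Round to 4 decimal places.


Posterior parameters: alpha = 3 + 1 = 4
beta = 6 + 18 = 24
Posterior mean = alpha / (alpha + beta) = 4 / 28
= 0.1429

0.1429


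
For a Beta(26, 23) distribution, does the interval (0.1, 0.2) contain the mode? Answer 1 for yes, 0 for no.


Mode of Beta(a,b) = (a-1)/(a+b-2)
= (26-1)/(26+23-2) = 0.5319
Check: 0.1 <= 0.5319 <= 0.2?
Result: 0

0


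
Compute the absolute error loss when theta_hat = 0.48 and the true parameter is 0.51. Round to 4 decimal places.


L = |theta_hat - theta_true|
= |0.48 - 0.51| = 0.03

0.03


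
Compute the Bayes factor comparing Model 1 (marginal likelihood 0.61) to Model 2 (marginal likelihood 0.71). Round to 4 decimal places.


BF12 = marginal likelihood of M1 / marginal likelihood of M2
= 0.61/0.71
= 0.8592

0.8592


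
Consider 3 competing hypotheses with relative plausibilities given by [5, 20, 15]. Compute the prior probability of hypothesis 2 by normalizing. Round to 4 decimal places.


Sum of weights = 5 + 20 + 15 = 40
Normalized prior for H2 = 20 / 40
= 0.5

0.5


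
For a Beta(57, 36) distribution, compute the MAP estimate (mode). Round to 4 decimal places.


MAP = mode = (a-1)/(a+b-2)
= (57-1)/(57+36-2)
= 56/91 = 0.6154

0.6154


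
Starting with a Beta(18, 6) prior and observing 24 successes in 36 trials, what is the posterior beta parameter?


Posterior beta = prior beta + failures
Failures = 36 - 24 = 12
beta_post = 6 + 12 = 18

18


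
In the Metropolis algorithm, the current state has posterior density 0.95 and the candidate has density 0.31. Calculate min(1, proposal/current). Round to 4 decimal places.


Ratio = 0.31/0.95 = 0.3263
Acceptance probability = min(1, 0.3263)
= 0.3263

0.3263


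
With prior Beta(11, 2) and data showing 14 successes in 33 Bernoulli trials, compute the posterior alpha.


Conjugate update: alpha_posterior = alpha_prior + k
= 11 + 14 = 25

25


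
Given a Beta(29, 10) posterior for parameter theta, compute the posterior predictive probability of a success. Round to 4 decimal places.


For a Beta-Bernoulli model, the predictive probability is the mean:
P(success) = 29/(29+10) = 29/39 = 0.7436

0.7436


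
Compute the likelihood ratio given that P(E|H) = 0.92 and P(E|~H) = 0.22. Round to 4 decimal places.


LR = P(E|H) / P(E|~H)
= 0.92 / 0.22 = 4.1818

4.1818


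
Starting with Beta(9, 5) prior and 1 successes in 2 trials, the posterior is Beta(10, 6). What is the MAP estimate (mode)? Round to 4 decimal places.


The mode of Beta(a, b) when a > 1 and b > 1 is (a-1)/(a+b-2)
= (10 - 1) / (10 + 6 - 2)
= 9 / 14
= 0.6429

0.6429


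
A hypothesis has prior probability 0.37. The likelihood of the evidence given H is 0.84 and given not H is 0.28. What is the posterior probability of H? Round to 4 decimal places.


Using Bayes' theorem:
P(E) = 0.37 * 0.84 + 0.63 * 0.28
P(E) = 0.4872
P(H|E) = (0.37 * 0.84) / 0.4872 = 0.6379

0.6379


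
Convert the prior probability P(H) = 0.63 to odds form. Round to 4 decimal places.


P(not H) = 1 - 0.63 = 0.37
Odds = 0.63 / 0.37 = 1.7027

1.7027


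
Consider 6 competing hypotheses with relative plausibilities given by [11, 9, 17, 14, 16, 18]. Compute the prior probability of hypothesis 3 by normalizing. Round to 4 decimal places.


Sum of weights = 11 + 9 + 17 + 14 + 16 + 18 = 85
Normalized prior for H3 = 17 / 85
= 0.2

0.2


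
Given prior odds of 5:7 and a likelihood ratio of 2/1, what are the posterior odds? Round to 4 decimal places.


Posterior odds = prior odds * LR
Prior odds = 5/7 = 0.7143
LR = 2/1 = 2.0
Posterior odds = 0.7143 * 2.0 = 1.4286

1.4286


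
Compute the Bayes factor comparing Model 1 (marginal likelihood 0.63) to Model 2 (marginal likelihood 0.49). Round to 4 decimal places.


BF12 = marginal likelihood of M1 / marginal likelihood of M2
= 0.63/0.49
= 1.2857

1.2857


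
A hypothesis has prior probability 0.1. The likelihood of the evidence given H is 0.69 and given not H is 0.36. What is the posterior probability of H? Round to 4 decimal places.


Using Bayes' theorem:
P(E) = 0.1 * 0.69 + 0.9 * 0.36
P(E) = 0.393
P(H|E) = (0.1 * 0.69) / 0.393 = 0.1756

0.1756


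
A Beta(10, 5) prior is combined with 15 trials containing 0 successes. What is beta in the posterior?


In conjugate updating:
beta_posterior = beta_prior + (n - k)
= 5 + (15 - 0)
= 5 + 15 = 20

20


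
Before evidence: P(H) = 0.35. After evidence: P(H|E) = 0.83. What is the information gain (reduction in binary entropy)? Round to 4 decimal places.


Prior entropy = 0.9341
Posterior entropy = 0.6577
Information gain = 0.9341 - 0.6577 = 0.2764

0.2764


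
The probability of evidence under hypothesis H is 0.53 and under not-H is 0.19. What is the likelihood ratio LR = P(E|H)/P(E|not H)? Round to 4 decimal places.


LR = 0.53 / 0.19
= 2.7895

2.7895


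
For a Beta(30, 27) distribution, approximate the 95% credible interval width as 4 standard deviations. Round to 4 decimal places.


Variance of Beta(a,b) = ab / ((a+b)^2 * (a+b+1))
= 30*27 / ((57)^2 * 58)
= 0.0043
SD = sqrt(0.0043) = 0.0656
Width = 4 * SD = 0.2622

0.2622


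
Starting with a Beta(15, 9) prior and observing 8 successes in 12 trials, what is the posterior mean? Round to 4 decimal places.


Posterior parameters: alpha = 15 + 8 = 23
beta = 9 + 4 = 13
Posterior mean = alpha / (alpha + beta) = 23 / 36
= 0.6389

0.6389


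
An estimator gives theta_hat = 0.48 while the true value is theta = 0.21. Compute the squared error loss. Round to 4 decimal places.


The squared error loss is (theta_hat - theta)^2
= (0.48 - 0.21)^2
= (0.27)^2 = 0.0729

0.0729


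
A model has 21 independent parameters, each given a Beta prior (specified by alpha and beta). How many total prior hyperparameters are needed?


Each Beta prior needs 2 hyperparameters (alpha and beta).
Total = 2 * 21 = 42

42


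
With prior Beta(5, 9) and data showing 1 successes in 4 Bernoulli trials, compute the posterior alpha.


Conjugate update: alpha_posterior = alpha_prior + k
= 5 + 1 = 6

6


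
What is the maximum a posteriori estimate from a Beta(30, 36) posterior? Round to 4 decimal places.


The MAP estimate equals the mode of the distribution.
Mode of Beta(a,b) = (a-1)/(a+b-2)
= 29/64
= 0.4531

0.4531


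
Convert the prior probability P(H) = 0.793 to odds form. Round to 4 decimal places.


P(not H) = 1 - 0.793 = 0.207
Odds = 0.793 / 0.207 = 3.8309

3.8309


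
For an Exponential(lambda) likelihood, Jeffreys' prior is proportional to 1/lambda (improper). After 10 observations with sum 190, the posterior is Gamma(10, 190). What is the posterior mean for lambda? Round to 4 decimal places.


Posterior = Gamma(n, sum_x) = Gamma(10, 190)
Posterior mean = shape/rate = 10/190
= 0.0526

0.0526


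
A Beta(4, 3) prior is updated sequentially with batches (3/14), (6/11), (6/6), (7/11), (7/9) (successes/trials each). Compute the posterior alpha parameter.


Sequential conjugate updating is equivalent to a single batch update.
Total successes across all batches = 29
alpha_posterior = alpha_prior + total_successes = 4 + 29
= 33

33


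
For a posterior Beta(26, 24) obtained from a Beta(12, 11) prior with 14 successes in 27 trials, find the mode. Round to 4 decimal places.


Mode = (alpha - 1) / (alpha + beta - 2)
= 25 / 48
= 0.5208

0.5208


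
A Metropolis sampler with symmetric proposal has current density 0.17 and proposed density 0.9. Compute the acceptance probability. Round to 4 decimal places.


For symmetric proposals, acceptance = min(1, pi(x*)/pi(x))
= min(1, 0.9/0.17)
= min(1, 5.2941) = 1.0

1.0


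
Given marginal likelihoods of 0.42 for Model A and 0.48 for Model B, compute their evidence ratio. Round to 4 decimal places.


Ratio = ML(A) / ML(B) = 0.42/0.48
= 0.875

0.875


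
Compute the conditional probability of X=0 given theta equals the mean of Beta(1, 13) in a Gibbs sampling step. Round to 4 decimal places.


Mean of Beta(1, 13) = 0.0714
P(X=0 | theta=0.0714) = 0.9286

0.9286


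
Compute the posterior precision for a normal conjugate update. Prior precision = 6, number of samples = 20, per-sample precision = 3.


tau_post = tau_0 + n * tau
= 6 + 20 * 3 = 66

66


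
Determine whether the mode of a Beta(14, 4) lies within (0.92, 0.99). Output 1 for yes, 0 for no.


First find the mode: (a-1)/(a+b-2) = 0.8125
Is 0.8125 in (0.92, 0.99)? 0

0


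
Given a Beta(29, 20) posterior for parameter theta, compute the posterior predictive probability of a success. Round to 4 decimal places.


For a Beta-Bernoulli model, the predictive probability is the mean:
P(success) = 29/(29+20) = 29/49 = 0.5918

0.5918


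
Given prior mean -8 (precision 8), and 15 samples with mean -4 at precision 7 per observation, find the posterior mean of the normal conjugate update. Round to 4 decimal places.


The posterior mean is a precision-weighted average of prior and data.
Post. prec. = 8 + 105 = 113
Post. mean = (-64 + -420)/113 = -484/113 = -4.2832

-4.2832


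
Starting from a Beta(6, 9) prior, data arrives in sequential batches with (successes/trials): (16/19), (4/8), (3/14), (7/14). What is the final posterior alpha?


In sequential Bayesian updating, we sum all successes.
Total successes = 30
Final alpha = 6 + 30 = 36

36


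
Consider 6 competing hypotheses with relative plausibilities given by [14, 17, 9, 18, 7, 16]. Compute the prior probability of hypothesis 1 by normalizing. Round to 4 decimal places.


Sum of weights = 14 + 17 + 9 + 18 + 7 + 16 = 81
Normalized prior for H1 = 14 / 81
= 0.1728

0.1728


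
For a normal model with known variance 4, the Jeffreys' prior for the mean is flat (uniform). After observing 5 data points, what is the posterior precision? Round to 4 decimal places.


Jeffreys' prior for normal mean (known variance) is flat.
Prior precision = 0.
Posterior precision = prior_prec + n/sigma^2 = 0 + 5/4
= 1.25

1.25


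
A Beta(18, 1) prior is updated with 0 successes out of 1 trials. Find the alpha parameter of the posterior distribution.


In the Beta-Binomial conjugate update:
alpha_post = alpha_prior + successes
= 18 + 0
= 18

18


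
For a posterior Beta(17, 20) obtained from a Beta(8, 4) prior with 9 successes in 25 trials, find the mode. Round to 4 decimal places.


Mode = (alpha - 1) / (alpha + beta - 2)
= 16 / 35
= 0.4571

0.4571


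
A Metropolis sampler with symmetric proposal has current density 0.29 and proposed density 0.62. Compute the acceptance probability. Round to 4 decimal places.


For symmetric proposals, acceptance = min(1, pi(x*)/pi(x))
= min(1, 0.62/0.29)
= min(1, 2.1379) = 1.0

1.0


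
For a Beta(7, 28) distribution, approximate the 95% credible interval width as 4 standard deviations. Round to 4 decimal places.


Variance of Beta(a,b) = ab / ((a+b)^2 * (a+b+1))
= 7*28 / ((35)^2 * 36)
= 0.0044
SD = sqrt(0.0044) = 0.0667
Width = 4 * SD = 0.2667

0.2667


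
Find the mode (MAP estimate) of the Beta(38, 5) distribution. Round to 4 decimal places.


For Beta(a,b) with a,b > 1:
Mode = (a-1)/(a+b-2) = (38-1)/(43-2)
= 37/41 = 0.9024

0.9024
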